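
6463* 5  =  32315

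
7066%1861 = 1483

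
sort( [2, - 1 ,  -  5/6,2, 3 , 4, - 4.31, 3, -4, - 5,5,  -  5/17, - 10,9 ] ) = [ - 10, - 5,  -  4.31,  -  4, - 1, - 5/6, - 5/17,2, 2 , 3,3,4, 5,9]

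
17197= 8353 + 8844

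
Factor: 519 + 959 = 2^1*739^1 = 1478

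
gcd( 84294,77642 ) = 2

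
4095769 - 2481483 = 1614286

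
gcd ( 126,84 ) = 42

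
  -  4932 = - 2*2466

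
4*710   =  2840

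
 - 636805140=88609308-725414448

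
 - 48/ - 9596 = 12/2399 = 0.01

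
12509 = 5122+7387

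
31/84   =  31/84 = 0.37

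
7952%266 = 238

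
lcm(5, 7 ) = 35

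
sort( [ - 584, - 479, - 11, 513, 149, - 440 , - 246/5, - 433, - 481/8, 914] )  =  [ - 584,  -  479, - 440, -433, - 481/8, - 246/5, - 11, 149, 513, 914]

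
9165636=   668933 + 8496703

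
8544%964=832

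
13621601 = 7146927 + 6474674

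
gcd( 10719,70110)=9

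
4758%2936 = 1822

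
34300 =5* 6860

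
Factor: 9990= 2^1*3^3 * 5^1*37^1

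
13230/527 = 13230/527 = 25.10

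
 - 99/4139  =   - 99/4139  =  - 0.02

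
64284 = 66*974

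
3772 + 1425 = 5197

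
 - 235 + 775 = 540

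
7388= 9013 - 1625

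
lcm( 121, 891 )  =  9801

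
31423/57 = 551 + 16/57 = 551.28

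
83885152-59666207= 24218945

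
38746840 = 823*47080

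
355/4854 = 355/4854 = 0.07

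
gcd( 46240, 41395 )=85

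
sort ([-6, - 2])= [ - 6, - 2] 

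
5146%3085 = 2061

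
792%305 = 182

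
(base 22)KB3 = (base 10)9925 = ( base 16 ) 26C5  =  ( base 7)40636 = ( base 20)14g5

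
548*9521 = 5217508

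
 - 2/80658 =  - 1 + 40328/40329 = -0.00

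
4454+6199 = 10653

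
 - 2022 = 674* ( - 3)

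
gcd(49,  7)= 7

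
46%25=21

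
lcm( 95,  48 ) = 4560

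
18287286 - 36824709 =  - 18537423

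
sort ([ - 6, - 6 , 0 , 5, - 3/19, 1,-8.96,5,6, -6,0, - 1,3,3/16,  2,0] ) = [ -8.96, - 6, - 6,-6, - 1, - 3/19,0, 0,0,3/16, 1, 2, 3,5,5 , 6] 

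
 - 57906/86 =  - 28953/43 = -  673.33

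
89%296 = 89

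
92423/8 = 11552 +7/8 =11552.88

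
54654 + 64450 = 119104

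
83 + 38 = 121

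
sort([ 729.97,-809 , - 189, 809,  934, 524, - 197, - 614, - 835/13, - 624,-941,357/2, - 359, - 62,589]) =[ - 941,- 809 , - 624,- 614, - 359, - 197, - 189, - 835/13,- 62,  357/2,524 , 589,729.97,809,934 ] 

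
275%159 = 116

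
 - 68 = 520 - 588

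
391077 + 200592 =591669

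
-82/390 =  -41/195 = - 0.21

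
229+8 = 237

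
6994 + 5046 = 12040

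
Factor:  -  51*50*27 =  - 2^1*3^4*5^2*17^1 = - 68850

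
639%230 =179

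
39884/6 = 19942/3 = 6647.33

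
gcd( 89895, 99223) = 1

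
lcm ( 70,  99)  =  6930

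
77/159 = 77/159 = 0.48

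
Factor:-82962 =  - 2^1*3^2  *11^1*419^1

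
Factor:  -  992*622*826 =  - 2^7 * 7^1*31^1*59^1*311^1= -  509661824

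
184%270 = 184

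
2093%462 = 245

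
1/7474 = 1/7474 =0.00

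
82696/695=118 + 686/695 = 118.99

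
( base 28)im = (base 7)1351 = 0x20e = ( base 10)526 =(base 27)jd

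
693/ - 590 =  - 2 + 487/590 = - 1.17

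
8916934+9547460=18464394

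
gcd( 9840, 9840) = 9840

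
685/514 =1 + 171/514 = 1.33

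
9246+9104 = 18350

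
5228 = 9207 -3979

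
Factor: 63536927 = 4231^1*15017^1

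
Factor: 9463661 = 41^1*  71^1*3251^1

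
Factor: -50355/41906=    - 2^( - 1)*3^3*  5^1*23^(  -  1)*373^1 *911^( - 1)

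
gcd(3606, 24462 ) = 6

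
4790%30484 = 4790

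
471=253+218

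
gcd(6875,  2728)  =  11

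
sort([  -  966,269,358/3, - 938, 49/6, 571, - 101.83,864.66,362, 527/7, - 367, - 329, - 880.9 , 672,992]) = [ - 966, - 938 , - 880.9, - 367, - 329, - 101.83, 49/6, 527/7, 358/3,269,  362,571,672,  864.66,992 ]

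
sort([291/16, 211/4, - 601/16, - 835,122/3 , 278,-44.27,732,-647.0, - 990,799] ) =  [ - 990,  -  835, - 647.0,-44.27, - 601/16,291/16,122/3,211/4, 278, 732 , 799] 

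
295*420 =123900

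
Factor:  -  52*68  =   - 2^4*13^1*17^1 = - 3536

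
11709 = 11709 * 1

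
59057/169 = 349+ 76/169 = 349.45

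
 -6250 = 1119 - 7369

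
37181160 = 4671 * 7960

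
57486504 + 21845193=79331697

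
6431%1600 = 31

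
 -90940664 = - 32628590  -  58312074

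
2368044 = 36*65779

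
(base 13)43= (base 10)55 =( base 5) 210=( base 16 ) 37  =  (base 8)67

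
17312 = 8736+8576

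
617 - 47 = 570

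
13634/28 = 486 + 13/14=486.93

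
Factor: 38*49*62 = 115444 = 2^2*7^2*19^1*31^1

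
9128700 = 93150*98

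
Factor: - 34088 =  - 2^3 *4261^1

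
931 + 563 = 1494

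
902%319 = 264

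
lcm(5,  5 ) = 5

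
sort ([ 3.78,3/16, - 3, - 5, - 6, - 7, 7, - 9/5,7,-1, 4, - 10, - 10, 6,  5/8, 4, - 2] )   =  [ - 10, - 10, - 7, - 6, - 5, - 3, - 2, - 9/5, - 1,  3/16,5/8, 3.78, 4,  4,  6,  7, 7]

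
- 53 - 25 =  - 78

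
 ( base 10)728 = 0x2D8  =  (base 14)3A0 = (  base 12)508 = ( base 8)1330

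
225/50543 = 225/50543= 0.00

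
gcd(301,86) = 43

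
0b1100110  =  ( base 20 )52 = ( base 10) 102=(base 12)86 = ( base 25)42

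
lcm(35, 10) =70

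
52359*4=209436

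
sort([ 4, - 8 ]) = [ - 8, 4]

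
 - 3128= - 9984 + 6856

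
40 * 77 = 3080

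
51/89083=51/89083 =0.00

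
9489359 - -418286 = 9907645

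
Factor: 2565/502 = 2^(-1 )*3^3 * 5^1 * 19^1*251^( - 1)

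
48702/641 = 75 + 627/641 = 75.98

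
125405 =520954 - 395549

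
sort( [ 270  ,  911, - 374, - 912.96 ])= [-912.96, - 374, 270 , 911]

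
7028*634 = 4455752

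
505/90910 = 101/18182 = 0.01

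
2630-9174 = -6544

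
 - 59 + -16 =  - 75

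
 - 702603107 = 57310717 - 759913824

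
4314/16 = 269 + 5/8 = 269.62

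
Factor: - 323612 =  - 2^2*17^1*4759^1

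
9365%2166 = 701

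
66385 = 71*935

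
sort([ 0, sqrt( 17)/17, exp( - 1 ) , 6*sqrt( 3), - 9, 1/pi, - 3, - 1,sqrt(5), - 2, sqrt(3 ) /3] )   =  [ - 9,-3, - 2, - 1,0, sqrt(17 ) /17, 1/pi, exp( - 1 ), sqrt( 3 ) /3,sqrt( 5 ),6*sqrt(3)]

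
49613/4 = 49613/4 = 12403.25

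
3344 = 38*88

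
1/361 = 1/361 = 0.00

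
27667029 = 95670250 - 68003221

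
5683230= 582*9765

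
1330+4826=6156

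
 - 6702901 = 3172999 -9875900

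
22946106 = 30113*762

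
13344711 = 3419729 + 9924982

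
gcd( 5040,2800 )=560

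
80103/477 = 167 +148/159 = 167.93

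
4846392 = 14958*324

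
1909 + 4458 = 6367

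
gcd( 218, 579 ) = 1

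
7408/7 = 1058 + 2/7=1058.29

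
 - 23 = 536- 559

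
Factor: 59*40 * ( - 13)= - 2^3*5^1*13^1*59^1 = - 30680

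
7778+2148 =9926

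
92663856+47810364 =140474220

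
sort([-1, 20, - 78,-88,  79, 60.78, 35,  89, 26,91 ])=[-88, -78,-1, 20, 26,35, 60.78,79,89, 91] 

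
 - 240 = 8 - 248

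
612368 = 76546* 8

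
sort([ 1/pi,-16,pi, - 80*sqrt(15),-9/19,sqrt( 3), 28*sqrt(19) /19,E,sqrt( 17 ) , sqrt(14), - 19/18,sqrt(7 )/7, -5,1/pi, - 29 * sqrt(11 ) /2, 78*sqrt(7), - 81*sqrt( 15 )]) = [ - 81*sqrt(15 ), - 80*sqrt ( 15), - 29* sqrt(11)/2,  -  16 , - 5, - 19/18,-9/19,1/pi,  1/pi,sqrt( 7)/7, sqrt(3),E , pi,sqrt(14), sqrt(17 ), 28*sqrt( 19)/19,78*sqrt( 7)]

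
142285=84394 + 57891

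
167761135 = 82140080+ 85621055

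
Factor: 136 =2^3*17^1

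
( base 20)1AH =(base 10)617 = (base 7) 1541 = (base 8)1151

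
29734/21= 29734/21 = 1415.90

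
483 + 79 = 562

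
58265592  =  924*63058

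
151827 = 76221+75606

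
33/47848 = 33/47848 = 0.00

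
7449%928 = 25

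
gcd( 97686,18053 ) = 1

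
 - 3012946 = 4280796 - 7293742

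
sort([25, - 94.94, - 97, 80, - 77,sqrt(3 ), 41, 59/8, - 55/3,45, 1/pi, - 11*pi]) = [ - 97, - 94.94, - 77, - 11*pi, - 55/3,  1/pi,sqrt( 3), 59/8 , 25,41, 45,80 ] 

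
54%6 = 0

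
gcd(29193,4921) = 37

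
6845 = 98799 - 91954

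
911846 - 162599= 749247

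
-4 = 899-903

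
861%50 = 11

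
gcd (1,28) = 1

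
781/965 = 781/965 =0.81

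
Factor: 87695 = 5^1*17539^1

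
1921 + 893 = 2814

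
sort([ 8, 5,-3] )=[ - 3  ,  5,8]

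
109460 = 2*54730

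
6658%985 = 748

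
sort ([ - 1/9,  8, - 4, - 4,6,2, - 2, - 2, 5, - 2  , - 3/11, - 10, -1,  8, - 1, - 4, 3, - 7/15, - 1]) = [ - 10, - 4, - 4,-4, - 2, - 2, - 2,- 1, - 1, - 1, - 7/15,-3/11, -1/9,2,3,5, 6,8,  8] 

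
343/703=343/703= 0.49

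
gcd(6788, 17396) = 4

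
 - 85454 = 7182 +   -  92636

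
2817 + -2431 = 386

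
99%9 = 0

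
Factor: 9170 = 2^1*5^1*7^1*131^1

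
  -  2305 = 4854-7159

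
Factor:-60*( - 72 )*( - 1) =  - 2^5*3^3*5^1 = -4320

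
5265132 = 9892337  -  4627205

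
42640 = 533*80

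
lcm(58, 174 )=174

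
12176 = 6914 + 5262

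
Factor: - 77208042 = -2^1*3^1*31^1*415097^1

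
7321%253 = 237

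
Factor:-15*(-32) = 2^5*3^1*5^1 = 480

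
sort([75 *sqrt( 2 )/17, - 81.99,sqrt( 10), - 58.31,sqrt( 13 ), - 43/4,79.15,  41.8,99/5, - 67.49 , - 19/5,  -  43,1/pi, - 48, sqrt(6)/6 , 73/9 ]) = [-81.99, - 67.49, - 58.31, - 48, - 43, - 43/4, - 19/5, 1/pi, sqrt( 6 ) /6,  sqrt( 10 ) , sqrt( 13),75*sqrt (2) /17,73/9, 99/5,41.8,  79.15]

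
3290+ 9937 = 13227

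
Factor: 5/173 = 5^1*173^(-1) 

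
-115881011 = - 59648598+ - 56232413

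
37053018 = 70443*526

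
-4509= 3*(-1503 ) 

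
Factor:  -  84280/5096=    - 5^1*13^(  -  1)* 43^1  =  -  215/13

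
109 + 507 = 616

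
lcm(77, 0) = 0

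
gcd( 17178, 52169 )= 1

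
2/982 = 1/491 = 0.00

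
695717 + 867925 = 1563642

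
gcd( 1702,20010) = 46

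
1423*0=0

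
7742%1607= 1314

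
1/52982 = 1/52982 = 0.00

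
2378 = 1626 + 752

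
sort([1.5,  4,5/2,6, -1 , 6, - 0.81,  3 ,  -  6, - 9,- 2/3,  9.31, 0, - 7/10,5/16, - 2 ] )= [ - 9, - 6, - 2, - 1, - 0.81, - 7/10, -2/3, 0,  5/16, 1.5, 5/2,3, 4,6,6,9.31] 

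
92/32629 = 92/32629= 0.00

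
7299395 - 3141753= 4157642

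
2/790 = 1/395 = 0.00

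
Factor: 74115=3^5*5^1*61^1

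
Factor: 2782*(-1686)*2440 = - 11444702880 = - 2^5*3^1*5^1*13^1*61^1*107^1*281^1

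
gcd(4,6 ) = 2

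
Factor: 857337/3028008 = 285779/1009336=2^( - 3 ) * 13^2*19^1 * 71^( - 1)  *  89^1*1777^( - 1) 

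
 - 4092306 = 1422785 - 5515091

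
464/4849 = 464/4849 =0.10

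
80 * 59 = 4720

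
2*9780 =19560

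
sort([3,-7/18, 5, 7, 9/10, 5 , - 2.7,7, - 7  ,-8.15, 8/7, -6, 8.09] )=[ - 8.15, - 7, - 6,-2.7, - 7/18,  9/10, 8/7,  3,5,5 , 7, 7, 8.09 ] 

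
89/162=89/162  =  0.55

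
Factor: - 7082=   -  2^1  *3541^1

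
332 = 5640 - 5308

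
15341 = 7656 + 7685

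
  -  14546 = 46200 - 60746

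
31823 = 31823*1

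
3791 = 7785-3994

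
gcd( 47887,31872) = 1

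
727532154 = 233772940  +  493759214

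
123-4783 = -4660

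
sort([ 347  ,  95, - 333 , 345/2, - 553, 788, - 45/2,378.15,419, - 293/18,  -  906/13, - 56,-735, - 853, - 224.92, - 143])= [ - 853, - 735, -553,- 333 , - 224.92, - 143, - 906/13, - 56, - 45/2, - 293/18,95, 345/2,  347,378.15, 419,788] 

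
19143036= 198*96682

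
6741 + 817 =7558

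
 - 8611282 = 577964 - 9189246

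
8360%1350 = 260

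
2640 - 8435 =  - 5795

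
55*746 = 41030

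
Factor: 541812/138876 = 277/71 = 71^( - 1)*277^1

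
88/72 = 11/9 = 1.22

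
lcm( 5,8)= 40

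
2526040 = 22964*110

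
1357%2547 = 1357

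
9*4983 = 44847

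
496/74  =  248/37 = 6.70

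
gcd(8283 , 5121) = 3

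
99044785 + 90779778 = 189824563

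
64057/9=64057/9 = 7117.44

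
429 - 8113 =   -  7684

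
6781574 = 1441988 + 5339586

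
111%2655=111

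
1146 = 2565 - 1419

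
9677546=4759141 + 4918405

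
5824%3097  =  2727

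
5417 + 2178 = 7595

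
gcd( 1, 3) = 1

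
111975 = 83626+28349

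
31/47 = 31/47 = 0.66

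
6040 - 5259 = 781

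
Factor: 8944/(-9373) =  - 2^4* 7^( - 1)*43^1*103^ ( - 1 ) = -  688/721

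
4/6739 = 4/6739 = 0.00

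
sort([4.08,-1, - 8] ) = [-8,  -  1, 4.08] 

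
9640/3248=1205/406=   2.97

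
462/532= 33/38=0.87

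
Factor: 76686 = 2^1*3^1*12781^1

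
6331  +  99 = 6430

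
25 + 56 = 81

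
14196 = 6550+7646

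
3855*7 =26985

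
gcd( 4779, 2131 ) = 1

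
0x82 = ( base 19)6G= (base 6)334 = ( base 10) 130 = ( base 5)1010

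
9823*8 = 78584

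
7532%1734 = 596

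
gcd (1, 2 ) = 1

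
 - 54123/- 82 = 54123/82 = 660.04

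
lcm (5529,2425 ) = 138225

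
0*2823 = 0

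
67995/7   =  9713 + 4/7 = 9713.57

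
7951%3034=1883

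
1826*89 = 162514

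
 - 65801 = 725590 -791391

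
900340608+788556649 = 1688897257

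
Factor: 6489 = 3^2 *7^1* 103^1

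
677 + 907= 1584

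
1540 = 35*44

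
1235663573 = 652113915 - -583549658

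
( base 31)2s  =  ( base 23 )3L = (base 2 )1011010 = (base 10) 90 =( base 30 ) 30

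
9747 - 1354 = 8393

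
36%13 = 10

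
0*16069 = 0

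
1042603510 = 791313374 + 251290136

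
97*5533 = 536701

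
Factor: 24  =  2^3*3^1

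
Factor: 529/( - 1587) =  -  1/3 = - 3^( - 1)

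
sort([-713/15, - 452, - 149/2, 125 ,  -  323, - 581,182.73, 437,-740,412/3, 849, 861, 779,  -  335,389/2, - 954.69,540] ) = [ - 954.69,-740, - 581, -452,-335,-323, - 149/2, - 713/15, 125, 412/3,182.73,389/2, 437, 540, 779, 849, 861] 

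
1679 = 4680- 3001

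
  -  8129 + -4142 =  -12271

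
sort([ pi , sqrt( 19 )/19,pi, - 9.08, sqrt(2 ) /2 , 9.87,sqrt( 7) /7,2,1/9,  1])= [ - 9.08,1/9,sqrt (19 ) /19,  sqrt( 7 )/7,sqrt (2)/2,  1,2,pi,pi,9.87] 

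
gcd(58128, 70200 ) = 24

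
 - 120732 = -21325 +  - 99407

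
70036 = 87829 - 17793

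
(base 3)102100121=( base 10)8278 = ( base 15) 26bd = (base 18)179g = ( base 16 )2056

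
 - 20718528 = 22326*( - 928)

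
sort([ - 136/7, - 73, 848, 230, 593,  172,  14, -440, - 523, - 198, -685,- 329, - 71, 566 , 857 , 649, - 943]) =[-943,  -  685, - 523, - 440 , - 329, - 198, - 73, - 71 , - 136/7,14,172,  230,  566, 593, 649, 848, 857 ]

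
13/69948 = 13/69948 = 0.00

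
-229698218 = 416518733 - 646216951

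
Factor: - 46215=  - 3^2*5^1*13^1*79^1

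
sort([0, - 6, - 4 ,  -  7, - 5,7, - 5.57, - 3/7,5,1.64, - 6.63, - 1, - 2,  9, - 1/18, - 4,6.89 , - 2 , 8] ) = [ - 7, - 6.63,-6, - 5.57, - 5, -4,-4, - 2, - 2,- 1,-3/7, - 1/18,0,1.64,5, 6.89, 7,8,9 ] 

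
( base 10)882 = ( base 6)4030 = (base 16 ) 372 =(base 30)TC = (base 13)52B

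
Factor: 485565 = 3^1*5^1*  32371^1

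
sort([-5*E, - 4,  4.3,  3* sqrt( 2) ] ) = [ - 5*E, - 4, 3 * sqrt ( 2),4.3]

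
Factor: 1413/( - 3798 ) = - 2^(  -  1 )* 157^1*211^( - 1) = - 157/422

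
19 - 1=18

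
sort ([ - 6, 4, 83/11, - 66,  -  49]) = [ - 66, - 49,-6, 4, 83/11] 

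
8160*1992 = 16254720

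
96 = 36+60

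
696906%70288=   64314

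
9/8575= 9/8575 =0.00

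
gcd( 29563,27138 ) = 1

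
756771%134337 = 85086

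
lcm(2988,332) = 2988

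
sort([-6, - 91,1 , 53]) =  [- 91,-6,1, 53] 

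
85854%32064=21726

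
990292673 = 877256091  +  113036582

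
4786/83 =4786/83 = 57.66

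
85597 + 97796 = 183393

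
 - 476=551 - 1027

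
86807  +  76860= 163667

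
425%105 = 5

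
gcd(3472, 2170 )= 434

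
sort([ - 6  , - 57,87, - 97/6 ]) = [ - 57, - 97/6, - 6, 87] 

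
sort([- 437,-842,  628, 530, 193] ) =[ - 842, - 437 , 193, 530, 628]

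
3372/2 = 1686 = 1686.00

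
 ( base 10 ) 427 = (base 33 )cv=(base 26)GB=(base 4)12223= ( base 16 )1ab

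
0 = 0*31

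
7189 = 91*79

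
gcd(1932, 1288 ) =644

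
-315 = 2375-2690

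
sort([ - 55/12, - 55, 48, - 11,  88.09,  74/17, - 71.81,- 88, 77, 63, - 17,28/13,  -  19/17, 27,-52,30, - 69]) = [ - 88,  -  71.81,-69,  -  55,-52,- 17, - 11 , - 55/12,-19/17, 28/13, 74/17,27,30 , 48  ,  63,77, 88.09]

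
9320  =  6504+2816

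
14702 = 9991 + 4711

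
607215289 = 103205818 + 504009471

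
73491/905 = 81+ 186/905 =81.21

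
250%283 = 250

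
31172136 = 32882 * 948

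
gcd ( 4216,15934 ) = 62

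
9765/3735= 2 + 51/83 = 2.61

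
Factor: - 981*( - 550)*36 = 19423800  =  2^3*3^4*5^2* 11^1*109^1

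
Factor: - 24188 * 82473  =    -  2^2 * 3^1* 37^1*743^1*6047^1 = - 1994856924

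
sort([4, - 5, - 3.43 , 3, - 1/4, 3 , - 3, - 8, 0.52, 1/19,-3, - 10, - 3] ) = [ - 10, - 8,  -  5, - 3.43, - 3, - 3,  -  3, - 1/4,1/19,  0.52, 3, 3 , 4 ]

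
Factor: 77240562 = 2^1*3^1 * 7^2*262723^1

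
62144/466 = 133 + 83/233 = 133.36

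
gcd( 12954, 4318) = 4318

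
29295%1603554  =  29295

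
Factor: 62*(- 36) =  - 2232 = -2^3 * 3^2*31^1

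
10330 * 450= 4648500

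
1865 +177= 2042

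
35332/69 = 512+4/69 = 512.06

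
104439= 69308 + 35131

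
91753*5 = 458765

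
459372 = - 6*( -76562)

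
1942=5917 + - 3975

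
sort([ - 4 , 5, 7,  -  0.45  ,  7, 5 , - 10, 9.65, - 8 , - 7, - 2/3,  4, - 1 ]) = [ - 10, - 8, - 7, - 4,-1, - 2/3, - 0.45,4 , 5, 5 , 7 , 7,9.65 ]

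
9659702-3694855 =5964847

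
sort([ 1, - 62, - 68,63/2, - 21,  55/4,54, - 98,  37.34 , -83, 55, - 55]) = [ - 98, - 83, - 68 , - 62,-55, - 21 , 1,55/4,63/2,  37.34, 54,55 ] 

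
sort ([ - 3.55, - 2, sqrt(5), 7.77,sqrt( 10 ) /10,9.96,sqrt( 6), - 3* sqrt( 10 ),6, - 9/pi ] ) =[-3*sqrt(10), - 3.55, - 9/pi , - 2,  sqrt( 10)/10,sqrt( 5),sqrt( 6),6,7.77, 9.96]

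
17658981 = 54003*327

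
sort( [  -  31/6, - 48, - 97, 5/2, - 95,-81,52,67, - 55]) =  [ - 97, - 95 ,-81, - 55, - 48,  -  31/6,5/2, 52,67 ] 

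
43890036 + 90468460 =134358496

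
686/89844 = 343/44922 = 0.01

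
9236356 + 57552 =9293908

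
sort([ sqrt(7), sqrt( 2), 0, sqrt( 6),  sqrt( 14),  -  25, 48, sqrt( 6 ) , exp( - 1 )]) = [ - 25,0, exp( - 1 ), sqrt(2), sqrt( 6 ), sqrt( 6 ), sqrt (7), sqrt(  14 ), 48 ] 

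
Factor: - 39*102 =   -  2^1 * 3^2*13^1*17^1 = -3978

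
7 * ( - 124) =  - 868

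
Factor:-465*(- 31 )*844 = 12166260=2^2*3^1 * 5^1* 31^2*211^1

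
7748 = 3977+3771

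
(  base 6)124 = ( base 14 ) 3a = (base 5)202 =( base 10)52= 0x34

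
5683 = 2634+3049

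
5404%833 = 406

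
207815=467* 445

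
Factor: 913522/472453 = 2^1*37^( - 1 ) * 73^1*113^(-2)*6257^1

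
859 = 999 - 140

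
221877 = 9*24653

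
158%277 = 158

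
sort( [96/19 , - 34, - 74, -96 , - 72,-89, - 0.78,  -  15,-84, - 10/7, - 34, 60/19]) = [ - 96, - 89,-84, - 74,-72, - 34, -34,-15,-10/7,  -  0.78, 60/19  ,  96/19]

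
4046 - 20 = 4026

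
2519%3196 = 2519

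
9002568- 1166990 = 7835578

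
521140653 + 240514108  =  761654761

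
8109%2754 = 2601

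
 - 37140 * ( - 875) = 32497500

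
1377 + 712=2089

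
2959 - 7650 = - 4691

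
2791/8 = 348  +  7/8  =  348.88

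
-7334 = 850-8184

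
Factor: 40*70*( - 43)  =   - 120400 = - 2^4*5^2*7^1*43^1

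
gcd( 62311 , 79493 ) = 1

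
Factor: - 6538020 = -2^2 * 3^1*5^1  *108967^1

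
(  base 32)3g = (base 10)112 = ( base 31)3j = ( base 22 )52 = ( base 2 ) 1110000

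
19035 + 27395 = 46430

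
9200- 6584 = 2616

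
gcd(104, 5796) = 4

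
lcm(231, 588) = 6468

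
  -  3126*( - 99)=309474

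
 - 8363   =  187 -8550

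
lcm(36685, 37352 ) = 2054360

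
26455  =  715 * 37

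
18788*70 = 1315160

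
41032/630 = 65 + 41/315 = 65.13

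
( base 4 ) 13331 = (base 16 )1fd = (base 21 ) 135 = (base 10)509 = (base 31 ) gd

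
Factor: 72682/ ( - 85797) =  - 2^1 * 3^(-2) * 9533^(  -  1 ) * 36341^1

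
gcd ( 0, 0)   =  0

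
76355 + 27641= 103996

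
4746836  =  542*8758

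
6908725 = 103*67075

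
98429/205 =98429/205 = 480.14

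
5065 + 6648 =11713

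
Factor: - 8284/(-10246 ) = 38/47 = 2^1*19^1*47^ ( - 1 )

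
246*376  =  92496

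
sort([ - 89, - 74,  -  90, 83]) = [-90, - 89, - 74, 83]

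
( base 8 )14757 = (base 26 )9l9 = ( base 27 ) 92o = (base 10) 6639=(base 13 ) 3039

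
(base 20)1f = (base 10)35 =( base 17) 21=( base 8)43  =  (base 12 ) 2b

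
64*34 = 2176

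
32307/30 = 10769/10= 1076.90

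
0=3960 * 0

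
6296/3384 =1 + 364/423 = 1.86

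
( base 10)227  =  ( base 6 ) 1015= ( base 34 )6n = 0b11100011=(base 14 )123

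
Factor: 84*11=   2^2 * 3^1*7^1*11^1=   924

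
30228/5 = 30228/5=6045.60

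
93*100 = 9300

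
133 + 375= 508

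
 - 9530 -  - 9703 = 173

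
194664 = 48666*4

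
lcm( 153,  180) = 3060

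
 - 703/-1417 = 703/1417 = 0.50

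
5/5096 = 5/5096 = 0.00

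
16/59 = 16/59 = 0.27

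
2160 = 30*72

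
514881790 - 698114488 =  - 183232698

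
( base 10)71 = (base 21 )38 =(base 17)43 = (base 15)4b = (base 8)107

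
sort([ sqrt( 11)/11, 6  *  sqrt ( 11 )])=[ sqrt(11)/11,6*sqrt( 11) ] 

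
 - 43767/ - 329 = 133+10/329 = 133.03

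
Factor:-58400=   -  2^5*5^2*73^1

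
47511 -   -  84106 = 131617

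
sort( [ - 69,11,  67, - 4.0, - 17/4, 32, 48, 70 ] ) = [ - 69,  -  17/4, - 4.0,11,32, 48,67, 70]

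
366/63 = 122/21  =  5.81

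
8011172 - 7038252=972920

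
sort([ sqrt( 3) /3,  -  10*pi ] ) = [ - 10*pi, sqrt( 3)/3 ] 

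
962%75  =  62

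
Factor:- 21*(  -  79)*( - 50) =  - 2^1*3^1*5^2 * 7^1*79^1 = -82950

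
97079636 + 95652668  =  192732304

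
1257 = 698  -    -  559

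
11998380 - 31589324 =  - 19590944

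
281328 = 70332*4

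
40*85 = 3400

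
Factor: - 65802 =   -  2^1*3^1*11^1*997^1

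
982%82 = 80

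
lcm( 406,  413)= 23954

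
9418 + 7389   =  16807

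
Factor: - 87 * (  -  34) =2958 =2^1 * 3^1 * 17^1 * 29^1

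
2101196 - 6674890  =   - 4573694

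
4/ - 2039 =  - 1+2035/2039 = - 0.00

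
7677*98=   752346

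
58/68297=58/68297 = 0.00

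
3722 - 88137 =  - 84415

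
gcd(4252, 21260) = 4252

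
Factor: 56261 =127^1*443^1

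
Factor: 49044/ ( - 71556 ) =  - 61/89 = -  61^1*89^ (-1)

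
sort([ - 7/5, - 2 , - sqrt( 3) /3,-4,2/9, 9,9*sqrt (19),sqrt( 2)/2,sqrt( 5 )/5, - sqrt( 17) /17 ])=[ - 4, - 2, - 7/5, -sqrt( 3 ) /3,- sqrt( 17 )/17, 2/9, sqrt( 5)/5, sqrt(2)/2,9,9*sqrt( 19) ]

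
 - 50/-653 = 50/653 = 0.08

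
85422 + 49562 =134984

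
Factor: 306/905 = 2^1*3^2 * 5^( - 1 )*17^1*181^(-1 ) 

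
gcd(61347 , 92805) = 3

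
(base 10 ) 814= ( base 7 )2242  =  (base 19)24g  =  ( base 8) 1456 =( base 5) 11224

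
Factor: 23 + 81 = 2^3 * 13^1 = 104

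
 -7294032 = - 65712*111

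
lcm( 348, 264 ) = 7656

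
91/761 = 91/761 = 0.12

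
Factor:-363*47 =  -3^1*11^2*47^1 =- 17061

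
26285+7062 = 33347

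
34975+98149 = 133124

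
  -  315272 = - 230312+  - 84960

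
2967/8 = 370  +  7/8=370.88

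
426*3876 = 1651176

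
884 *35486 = 31369624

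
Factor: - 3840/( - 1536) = 5/2 = 2^( - 1)*5^1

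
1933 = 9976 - 8043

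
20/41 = 20/41 = 0.49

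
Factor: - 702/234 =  - 3 = - 3^1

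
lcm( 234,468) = 468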